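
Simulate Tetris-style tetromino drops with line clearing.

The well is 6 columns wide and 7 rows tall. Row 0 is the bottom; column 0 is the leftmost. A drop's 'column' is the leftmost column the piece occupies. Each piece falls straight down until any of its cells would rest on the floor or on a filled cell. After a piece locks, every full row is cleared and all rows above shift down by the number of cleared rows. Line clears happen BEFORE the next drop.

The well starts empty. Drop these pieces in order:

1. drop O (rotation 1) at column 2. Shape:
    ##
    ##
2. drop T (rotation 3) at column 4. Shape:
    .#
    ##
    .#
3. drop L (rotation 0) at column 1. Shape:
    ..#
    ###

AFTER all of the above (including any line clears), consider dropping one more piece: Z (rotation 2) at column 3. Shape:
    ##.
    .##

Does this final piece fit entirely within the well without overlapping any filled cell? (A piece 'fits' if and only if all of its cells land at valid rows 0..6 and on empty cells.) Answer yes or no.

Answer: yes

Derivation:
Drop 1: O rot1 at col 2 lands with bottom-row=0; cleared 0 line(s) (total 0); column heights now [0 0 2 2 0 0], max=2
Drop 2: T rot3 at col 4 lands with bottom-row=0; cleared 0 line(s) (total 0); column heights now [0 0 2 2 2 3], max=3
Drop 3: L rot0 at col 1 lands with bottom-row=2; cleared 0 line(s) (total 0); column heights now [0 3 3 4 2 3], max=4
Test piece Z rot2 at col 3 (width 3): heights before test = [0 3 3 4 2 3]; fits = True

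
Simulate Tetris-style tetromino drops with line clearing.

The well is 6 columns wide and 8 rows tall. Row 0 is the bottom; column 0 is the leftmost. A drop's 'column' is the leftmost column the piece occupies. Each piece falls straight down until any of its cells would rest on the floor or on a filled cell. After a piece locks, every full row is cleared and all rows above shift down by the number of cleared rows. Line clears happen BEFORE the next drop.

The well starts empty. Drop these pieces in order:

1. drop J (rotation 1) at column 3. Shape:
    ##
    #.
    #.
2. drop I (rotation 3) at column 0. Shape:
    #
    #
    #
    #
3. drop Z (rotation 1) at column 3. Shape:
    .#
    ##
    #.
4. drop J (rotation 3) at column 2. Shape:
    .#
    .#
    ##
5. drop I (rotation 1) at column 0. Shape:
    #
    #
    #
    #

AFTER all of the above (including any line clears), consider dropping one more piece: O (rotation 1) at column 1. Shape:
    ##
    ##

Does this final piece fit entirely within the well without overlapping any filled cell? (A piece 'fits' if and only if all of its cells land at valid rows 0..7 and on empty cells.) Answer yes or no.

Drop 1: J rot1 at col 3 lands with bottom-row=0; cleared 0 line(s) (total 0); column heights now [0 0 0 3 3 0], max=3
Drop 2: I rot3 at col 0 lands with bottom-row=0; cleared 0 line(s) (total 0); column heights now [4 0 0 3 3 0], max=4
Drop 3: Z rot1 at col 3 lands with bottom-row=3; cleared 0 line(s) (total 0); column heights now [4 0 0 5 6 0], max=6
Drop 4: J rot3 at col 2 lands with bottom-row=5; cleared 0 line(s) (total 0); column heights now [4 0 6 8 6 0], max=8
Drop 5: I rot1 at col 0 lands with bottom-row=4; cleared 0 line(s) (total 0); column heights now [8 0 6 8 6 0], max=8
Test piece O rot1 at col 1 (width 2): heights before test = [8 0 6 8 6 0]; fits = True

Answer: yes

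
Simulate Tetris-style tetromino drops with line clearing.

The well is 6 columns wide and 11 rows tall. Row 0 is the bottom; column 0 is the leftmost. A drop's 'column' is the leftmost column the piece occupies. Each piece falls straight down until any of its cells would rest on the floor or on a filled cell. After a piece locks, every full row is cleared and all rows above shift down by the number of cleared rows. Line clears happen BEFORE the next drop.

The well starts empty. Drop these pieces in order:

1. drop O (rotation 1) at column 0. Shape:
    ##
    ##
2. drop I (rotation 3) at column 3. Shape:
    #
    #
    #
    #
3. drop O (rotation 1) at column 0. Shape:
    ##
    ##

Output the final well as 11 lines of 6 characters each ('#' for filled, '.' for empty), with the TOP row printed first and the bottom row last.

Drop 1: O rot1 at col 0 lands with bottom-row=0; cleared 0 line(s) (total 0); column heights now [2 2 0 0 0 0], max=2
Drop 2: I rot3 at col 3 lands with bottom-row=0; cleared 0 line(s) (total 0); column heights now [2 2 0 4 0 0], max=4
Drop 3: O rot1 at col 0 lands with bottom-row=2; cleared 0 line(s) (total 0); column heights now [4 4 0 4 0 0], max=4

Answer: ......
......
......
......
......
......
......
##.#..
##.#..
##.#..
##.#..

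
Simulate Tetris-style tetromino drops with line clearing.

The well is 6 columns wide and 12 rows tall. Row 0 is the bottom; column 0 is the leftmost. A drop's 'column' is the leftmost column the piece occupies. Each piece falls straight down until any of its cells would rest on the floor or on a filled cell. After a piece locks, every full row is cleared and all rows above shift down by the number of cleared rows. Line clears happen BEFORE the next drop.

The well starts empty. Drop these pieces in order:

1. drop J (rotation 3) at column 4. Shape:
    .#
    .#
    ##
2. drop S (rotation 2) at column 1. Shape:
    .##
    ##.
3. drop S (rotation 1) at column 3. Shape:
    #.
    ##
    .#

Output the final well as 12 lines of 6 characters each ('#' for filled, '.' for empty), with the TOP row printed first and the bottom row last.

Drop 1: J rot3 at col 4 lands with bottom-row=0; cleared 0 line(s) (total 0); column heights now [0 0 0 0 1 3], max=3
Drop 2: S rot2 at col 1 lands with bottom-row=0; cleared 0 line(s) (total 0); column heights now [0 1 2 2 1 3], max=3
Drop 3: S rot1 at col 3 lands with bottom-row=1; cleared 0 line(s) (total 0); column heights now [0 1 2 4 3 3], max=4

Answer: ......
......
......
......
......
......
......
......
...#..
...###
..####
.##.##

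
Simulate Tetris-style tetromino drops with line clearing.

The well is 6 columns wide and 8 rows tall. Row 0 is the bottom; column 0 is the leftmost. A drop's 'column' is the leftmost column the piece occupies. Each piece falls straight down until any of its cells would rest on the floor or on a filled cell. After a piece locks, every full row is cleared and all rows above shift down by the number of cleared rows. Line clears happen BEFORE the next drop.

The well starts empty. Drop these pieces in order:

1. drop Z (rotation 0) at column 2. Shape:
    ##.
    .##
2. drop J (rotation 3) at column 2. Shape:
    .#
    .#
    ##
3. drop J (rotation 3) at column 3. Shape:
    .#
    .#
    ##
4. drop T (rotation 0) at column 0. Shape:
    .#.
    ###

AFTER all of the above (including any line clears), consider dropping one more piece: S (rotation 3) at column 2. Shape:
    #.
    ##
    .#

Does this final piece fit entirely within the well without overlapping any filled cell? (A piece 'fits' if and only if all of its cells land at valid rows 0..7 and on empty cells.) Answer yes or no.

Answer: no

Derivation:
Drop 1: Z rot0 at col 2 lands with bottom-row=0; cleared 0 line(s) (total 0); column heights now [0 0 2 2 1 0], max=2
Drop 2: J rot3 at col 2 lands with bottom-row=2; cleared 0 line(s) (total 0); column heights now [0 0 3 5 1 0], max=5
Drop 3: J rot3 at col 3 lands with bottom-row=5; cleared 0 line(s) (total 0); column heights now [0 0 3 6 8 0], max=8
Drop 4: T rot0 at col 0 lands with bottom-row=3; cleared 0 line(s) (total 0); column heights now [4 5 4 6 8 0], max=8
Test piece S rot3 at col 2 (width 2): heights before test = [4 5 4 6 8 0]; fits = False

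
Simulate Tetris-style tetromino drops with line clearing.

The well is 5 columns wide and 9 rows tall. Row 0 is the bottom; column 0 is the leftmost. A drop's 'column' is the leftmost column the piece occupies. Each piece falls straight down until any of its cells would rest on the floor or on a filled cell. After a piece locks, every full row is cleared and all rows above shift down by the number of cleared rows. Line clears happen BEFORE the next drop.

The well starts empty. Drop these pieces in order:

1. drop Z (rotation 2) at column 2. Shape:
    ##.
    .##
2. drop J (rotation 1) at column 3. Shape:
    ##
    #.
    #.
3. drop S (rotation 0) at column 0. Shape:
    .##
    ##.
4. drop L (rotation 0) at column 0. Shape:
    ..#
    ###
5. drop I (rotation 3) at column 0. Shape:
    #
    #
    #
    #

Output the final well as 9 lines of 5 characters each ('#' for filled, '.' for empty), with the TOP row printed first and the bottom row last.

Answer: .....
#....
#....
#....
#.###
####.
.###.
####.
...##

Derivation:
Drop 1: Z rot2 at col 2 lands with bottom-row=0; cleared 0 line(s) (total 0); column heights now [0 0 2 2 1], max=2
Drop 2: J rot1 at col 3 lands with bottom-row=2; cleared 0 line(s) (total 0); column heights now [0 0 2 5 5], max=5
Drop 3: S rot0 at col 0 lands with bottom-row=1; cleared 0 line(s) (total 0); column heights now [2 3 3 5 5], max=5
Drop 4: L rot0 at col 0 lands with bottom-row=3; cleared 0 line(s) (total 0); column heights now [4 4 5 5 5], max=5
Drop 5: I rot3 at col 0 lands with bottom-row=4; cleared 0 line(s) (total 0); column heights now [8 4 5 5 5], max=8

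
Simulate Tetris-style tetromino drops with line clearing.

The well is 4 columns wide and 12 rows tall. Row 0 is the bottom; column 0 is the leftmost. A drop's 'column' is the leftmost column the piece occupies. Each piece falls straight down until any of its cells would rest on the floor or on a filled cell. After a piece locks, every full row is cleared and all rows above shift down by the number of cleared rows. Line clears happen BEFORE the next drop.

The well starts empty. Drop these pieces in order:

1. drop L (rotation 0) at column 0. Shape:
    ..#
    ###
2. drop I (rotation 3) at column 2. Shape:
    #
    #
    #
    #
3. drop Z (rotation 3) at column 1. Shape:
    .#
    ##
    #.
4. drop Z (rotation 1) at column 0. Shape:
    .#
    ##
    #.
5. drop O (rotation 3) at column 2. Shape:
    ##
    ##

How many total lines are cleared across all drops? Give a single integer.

Answer: 0

Derivation:
Drop 1: L rot0 at col 0 lands with bottom-row=0; cleared 0 line(s) (total 0); column heights now [1 1 2 0], max=2
Drop 2: I rot3 at col 2 lands with bottom-row=2; cleared 0 line(s) (total 0); column heights now [1 1 6 0], max=6
Drop 3: Z rot3 at col 1 lands with bottom-row=5; cleared 0 line(s) (total 0); column heights now [1 7 8 0], max=8
Drop 4: Z rot1 at col 0 lands with bottom-row=6; cleared 0 line(s) (total 0); column heights now [8 9 8 0], max=9
Drop 5: O rot3 at col 2 lands with bottom-row=8; cleared 0 line(s) (total 0); column heights now [8 9 10 10], max=10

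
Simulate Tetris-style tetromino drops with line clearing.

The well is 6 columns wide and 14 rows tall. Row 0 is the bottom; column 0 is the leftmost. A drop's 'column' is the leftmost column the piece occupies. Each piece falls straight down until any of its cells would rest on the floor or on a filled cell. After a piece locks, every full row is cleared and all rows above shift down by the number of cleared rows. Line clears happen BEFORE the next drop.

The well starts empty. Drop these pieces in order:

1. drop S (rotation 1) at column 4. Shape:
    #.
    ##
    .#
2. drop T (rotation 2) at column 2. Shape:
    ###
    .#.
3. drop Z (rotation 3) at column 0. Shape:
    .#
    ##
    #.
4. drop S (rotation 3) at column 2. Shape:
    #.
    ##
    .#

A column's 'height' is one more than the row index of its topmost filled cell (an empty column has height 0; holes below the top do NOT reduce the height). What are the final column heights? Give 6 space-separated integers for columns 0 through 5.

Answer: 2 3 7 6 4 2

Derivation:
Drop 1: S rot1 at col 4 lands with bottom-row=0; cleared 0 line(s) (total 0); column heights now [0 0 0 0 3 2], max=3
Drop 2: T rot2 at col 2 lands with bottom-row=2; cleared 0 line(s) (total 0); column heights now [0 0 4 4 4 2], max=4
Drop 3: Z rot3 at col 0 lands with bottom-row=0; cleared 0 line(s) (total 0); column heights now [2 3 4 4 4 2], max=4
Drop 4: S rot3 at col 2 lands with bottom-row=4; cleared 0 line(s) (total 0); column heights now [2 3 7 6 4 2], max=7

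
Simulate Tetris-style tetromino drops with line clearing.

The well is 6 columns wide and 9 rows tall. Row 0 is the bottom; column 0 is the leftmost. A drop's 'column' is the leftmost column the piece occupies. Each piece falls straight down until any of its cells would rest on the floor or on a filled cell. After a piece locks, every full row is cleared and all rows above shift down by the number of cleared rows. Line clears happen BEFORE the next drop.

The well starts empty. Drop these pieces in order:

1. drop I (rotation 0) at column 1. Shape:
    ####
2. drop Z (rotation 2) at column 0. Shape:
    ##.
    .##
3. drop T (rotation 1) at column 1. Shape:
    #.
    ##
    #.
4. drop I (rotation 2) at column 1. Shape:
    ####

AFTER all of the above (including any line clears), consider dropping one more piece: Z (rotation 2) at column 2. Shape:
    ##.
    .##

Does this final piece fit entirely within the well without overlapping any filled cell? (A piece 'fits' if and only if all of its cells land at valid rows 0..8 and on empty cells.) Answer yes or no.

Drop 1: I rot0 at col 1 lands with bottom-row=0; cleared 0 line(s) (total 0); column heights now [0 1 1 1 1 0], max=1
Drop 2: Z rot2 at col 0 lands with bottom-row=1; cleared 0 line(s) (total 0); column heights now [3 3 2 1 1 0], max=3
Drop 3: T rot1 at col 1 lands with bottom-row=3; cleared 0 line(s) (total 0); column heights now [3 6 5 1 1 0], max=6
Drop 4: I rot2 at col 1 lands with bottom-row=6; cleared 0 line(s) (total 0); column heights now [3 7 7 7 7 0], max=7
Test piece Z rot2 at col 2 (width 3): heights before test = [3 7 7 7 7 0]; fits = True

Answer: yes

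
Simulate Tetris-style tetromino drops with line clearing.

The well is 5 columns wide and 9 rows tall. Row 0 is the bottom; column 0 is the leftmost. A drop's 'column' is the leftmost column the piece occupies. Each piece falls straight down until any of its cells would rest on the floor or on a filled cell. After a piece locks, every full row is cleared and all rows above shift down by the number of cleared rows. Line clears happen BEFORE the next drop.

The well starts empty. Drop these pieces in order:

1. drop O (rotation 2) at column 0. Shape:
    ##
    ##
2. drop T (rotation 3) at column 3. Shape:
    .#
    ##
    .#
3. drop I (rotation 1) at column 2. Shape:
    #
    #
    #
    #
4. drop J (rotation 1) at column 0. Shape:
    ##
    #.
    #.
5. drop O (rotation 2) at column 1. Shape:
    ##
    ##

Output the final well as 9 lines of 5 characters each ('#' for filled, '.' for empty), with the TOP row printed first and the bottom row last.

Drop 1: O rot2 at col 0 lands with bottom-row=0; cleared 0 line(s) (total 0); column heights now [2 2 0 0 0], max=2
Drop 2: T rot3 at col 3 lands with bottom-row=0; cleared 0 line(s) (total 0); column heights now [2 2 0 2 3], max=3
Drop 3: I rot1 at col 2 lands with bottom-row=0; cleared 1 line(s) (total 1); column heights now [1 1 3 0 2], max=3
Drop 4: J rot1 at col 0 lands with bottom-row=1; cleared 0 line(s) (total 1); column heights now [4 4 3 0 2], max=4
Drop 5: O rot2 at col 1 lands with bottom-row=4; cleared 0 line(s) (total 1); column heights now [4 6 6 0 2], max=6

Answer: .....
.....
.....
.##..
.##..
##...
#.#..
#.#.#
###.#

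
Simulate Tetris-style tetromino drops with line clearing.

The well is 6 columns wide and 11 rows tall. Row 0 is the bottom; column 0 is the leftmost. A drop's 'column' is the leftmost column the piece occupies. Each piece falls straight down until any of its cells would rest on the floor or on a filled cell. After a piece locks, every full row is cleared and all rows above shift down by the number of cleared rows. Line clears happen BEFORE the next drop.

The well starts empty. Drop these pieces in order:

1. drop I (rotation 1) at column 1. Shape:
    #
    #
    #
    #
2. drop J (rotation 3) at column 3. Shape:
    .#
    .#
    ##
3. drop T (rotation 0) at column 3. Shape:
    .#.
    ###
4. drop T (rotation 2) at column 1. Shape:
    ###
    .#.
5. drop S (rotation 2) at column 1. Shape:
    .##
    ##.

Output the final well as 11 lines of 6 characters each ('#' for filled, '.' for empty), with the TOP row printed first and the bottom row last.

Answer: ......
......
......
......
..##..
.##...
.####.
.#####
.#..#.
.#..#.
.#.##.

Derivation:
Drop 1: I rot1 at col 1 lands with bottom-row=0; cleared 0 line(s) (total 0); column heights now [0 4 0 0 0 0], max=4
Drop 2: J rot3 at col 3 lands with bottom-row=0; cleared 0 line(s) (total 0); column heights now [0 4 0 1 3 0], max=4
Drop 3: T rot0 at col 3 lands with bottom-row=3; cleared 0 line(s) (total 0); column heights now [0 4 0 4 5 4], max=5
Drop 4: T rot2 at col 1 lands with bottom-row=3; cleared 0 line(s) (total 0); column heights now [0 5 5 5 5 4], max=5
Drop 5: S rot2 at col 1 lands with bottom-row=5; cleared 0 line(s) (total 0); column heights now [0 6 7 7 5 4], max=7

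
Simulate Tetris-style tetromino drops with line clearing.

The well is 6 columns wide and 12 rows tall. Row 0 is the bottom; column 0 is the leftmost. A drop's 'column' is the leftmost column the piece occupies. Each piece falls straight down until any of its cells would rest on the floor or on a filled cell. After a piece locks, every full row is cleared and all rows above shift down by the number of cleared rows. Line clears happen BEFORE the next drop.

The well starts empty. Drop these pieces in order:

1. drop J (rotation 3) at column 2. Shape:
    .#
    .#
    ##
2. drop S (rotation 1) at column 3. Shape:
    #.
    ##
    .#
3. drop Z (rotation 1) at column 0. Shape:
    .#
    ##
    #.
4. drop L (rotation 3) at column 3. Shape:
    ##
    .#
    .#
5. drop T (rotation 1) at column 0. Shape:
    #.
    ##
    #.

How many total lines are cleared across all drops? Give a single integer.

Drop 1: J rot3 at col 2 lands with bottom-row=0; cleared 0 line(s) (total 0); column heights now [0 0 1 3 0 0], max=3
Drop 2: S rot1 at col 3 lands with bottom-row=2; cleared 0 line(s) (total 0); column heights now [0 0 1 5 4 0], max=5
Drop 3: Z rot1 at col 0 lands with bottom-row=0; cleared 0 line(s) (total 0); column heights now [2 3 1 5 4 0], max=5
Drop 4: L rot3 at col 3 lands with bottom-row=4; cleared 0 line(s) (total 0); column heights now [2 3 1 7 7 0], max=7
Drop 5: T rot1 at col 0 lands with bottom-row=2; cleared 0 line(s) (total 0); column heights now [5 4 1 7 7 0], max=7

Answer: 0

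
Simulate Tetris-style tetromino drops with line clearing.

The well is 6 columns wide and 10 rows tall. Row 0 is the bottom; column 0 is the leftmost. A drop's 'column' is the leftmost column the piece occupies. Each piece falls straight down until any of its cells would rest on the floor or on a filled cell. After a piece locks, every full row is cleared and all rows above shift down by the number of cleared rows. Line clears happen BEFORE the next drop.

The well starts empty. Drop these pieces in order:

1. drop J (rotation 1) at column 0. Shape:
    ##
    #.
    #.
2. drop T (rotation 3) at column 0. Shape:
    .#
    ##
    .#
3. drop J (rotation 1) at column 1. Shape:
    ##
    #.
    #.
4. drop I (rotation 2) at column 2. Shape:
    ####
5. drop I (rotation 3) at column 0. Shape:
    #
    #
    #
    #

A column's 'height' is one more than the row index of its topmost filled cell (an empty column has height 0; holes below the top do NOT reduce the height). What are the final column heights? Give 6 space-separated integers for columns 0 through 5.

Drop 1: J rot1 at col 0 lands with bottom-row=0; cleared 0 line(s) (total 0); column heights now [3 3 0 0 0 0], max=3
Drop 2: T rot3 at col 0 lands with bottom-row=3; cleared 0 line(s) (total 0); column heights now [5 6 0 0 0 0], max=6
Drop 3: J rot1 at col 1 lands with bottom-row=6; cleared 0 line(s) (total 0); column heights now [5 9 9 0 0 0], max=9
Drop 4: I rot2 at col 2 lands with bottom-row=9; cleared 0 line(s) (total 0); column heights now [5 9 10 10 10 10], max=10
Drop 5: I rot3 at col 0 lands with bottom-row=5; cleared 0 line(s) (total 0); column heights now [9 9 10 10 10 10], max=10

Answer: 9 9 10 10 10 10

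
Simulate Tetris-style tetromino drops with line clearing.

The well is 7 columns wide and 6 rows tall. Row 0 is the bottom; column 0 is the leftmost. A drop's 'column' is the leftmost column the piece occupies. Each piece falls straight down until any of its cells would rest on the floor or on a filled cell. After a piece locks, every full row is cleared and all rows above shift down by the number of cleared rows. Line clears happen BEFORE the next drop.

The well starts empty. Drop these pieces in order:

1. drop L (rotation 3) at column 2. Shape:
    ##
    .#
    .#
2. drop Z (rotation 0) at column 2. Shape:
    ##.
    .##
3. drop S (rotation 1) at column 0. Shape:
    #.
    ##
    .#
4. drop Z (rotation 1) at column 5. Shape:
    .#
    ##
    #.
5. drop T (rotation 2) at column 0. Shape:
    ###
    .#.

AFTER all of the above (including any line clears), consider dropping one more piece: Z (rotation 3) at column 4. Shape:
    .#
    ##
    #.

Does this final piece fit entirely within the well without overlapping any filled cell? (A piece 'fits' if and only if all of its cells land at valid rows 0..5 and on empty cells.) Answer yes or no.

Answer: no

Derivation:
Drop 1: L rot3 at col 2 lands with bottom-row=0; cleared 0 line(s) (total 0); column heights now [0 0 3 3 0 0 0], max=3
Drop 2: Z rot0 at col 2 lands with bottom-row=3; cleared 0 line(s) (total 0); column heights now [0 0 5 5 4 0 0], max=5
Drop 3: S rot1 at col 0 lands with bottom-row=0; cleared 0 line(s) (total 0); column heights now [3 2 5 5 4 0 0], max=5
Drop 4: Z rot1 at col 5 lands with bottom-row=0; cleared 0 line(s) (total 0); column heights now [3 2 5 5 4 2 3], max=5
Drop 5: T rot2 at col 0 lands with bottom-row=4; cleared 0 line(s) (total 0); column heights now [6 6 6 5 4 2 3], max=6
Test piece Z rot3 at col 4 (width 2): heights before test = [6 6 6 5 4 2 3]; fits = False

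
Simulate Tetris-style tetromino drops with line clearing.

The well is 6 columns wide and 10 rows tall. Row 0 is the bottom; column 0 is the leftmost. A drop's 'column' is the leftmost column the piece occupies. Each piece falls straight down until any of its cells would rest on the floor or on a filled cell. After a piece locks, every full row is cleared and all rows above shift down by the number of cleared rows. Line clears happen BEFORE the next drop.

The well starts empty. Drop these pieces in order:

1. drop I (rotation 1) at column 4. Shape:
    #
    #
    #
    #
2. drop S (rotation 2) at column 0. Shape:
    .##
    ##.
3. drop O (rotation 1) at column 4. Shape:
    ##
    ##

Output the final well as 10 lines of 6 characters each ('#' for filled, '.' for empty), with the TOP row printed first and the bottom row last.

Drop 1: I rot1 at col 4 lands with bottom-row=0; cleared 0 line(s) (total 0); column heights now [0 0 0 0 4 0], max=4
Drop 2: S rot2 at col 0 lands with bottom-row=0; cleared 0 line(s) (total 0); column heights now [1 2 2 0 4 0], max=4
Drop 3: O rot1 at col 4 lands with bottom-row=4; cleared 0 line(s) (total 0); column heights now [1 2 2 0 6 6], max=6

Answer: ......
......
......
......
....##
....##
....#.
....#.
.##.#.
##..#.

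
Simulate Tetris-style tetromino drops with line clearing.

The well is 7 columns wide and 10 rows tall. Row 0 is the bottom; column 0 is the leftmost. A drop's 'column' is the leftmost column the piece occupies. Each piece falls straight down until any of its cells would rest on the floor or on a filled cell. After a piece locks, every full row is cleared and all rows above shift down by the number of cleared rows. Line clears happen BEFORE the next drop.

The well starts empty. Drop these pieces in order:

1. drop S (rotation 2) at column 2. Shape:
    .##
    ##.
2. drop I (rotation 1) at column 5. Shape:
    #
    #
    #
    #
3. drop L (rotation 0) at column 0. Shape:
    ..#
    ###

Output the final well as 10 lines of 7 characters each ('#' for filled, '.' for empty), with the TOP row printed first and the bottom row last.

Answer: .......
.......
.......
.......
.......
.......
.....#.
..#..#.
######.
..##.#.

Derivation:
Drop 1: S rot2 at col 2 lands with bottom-row=0; cleared 0 line(s) (total 0); column heights now [0 0 1 2 2 0 0], max=2
Drop 2: I rot1 at col 5 lands with bottom-row=0; cleared 0 line(s) (total 0); column heights now [0 0 1 2 2 4 0], max=4
Drop 3: L rot0 at col 0 lands with bottom-row=1; cleared 0 line(s) (total 0); column heights now [2 2 3 2 2 4 0], max=4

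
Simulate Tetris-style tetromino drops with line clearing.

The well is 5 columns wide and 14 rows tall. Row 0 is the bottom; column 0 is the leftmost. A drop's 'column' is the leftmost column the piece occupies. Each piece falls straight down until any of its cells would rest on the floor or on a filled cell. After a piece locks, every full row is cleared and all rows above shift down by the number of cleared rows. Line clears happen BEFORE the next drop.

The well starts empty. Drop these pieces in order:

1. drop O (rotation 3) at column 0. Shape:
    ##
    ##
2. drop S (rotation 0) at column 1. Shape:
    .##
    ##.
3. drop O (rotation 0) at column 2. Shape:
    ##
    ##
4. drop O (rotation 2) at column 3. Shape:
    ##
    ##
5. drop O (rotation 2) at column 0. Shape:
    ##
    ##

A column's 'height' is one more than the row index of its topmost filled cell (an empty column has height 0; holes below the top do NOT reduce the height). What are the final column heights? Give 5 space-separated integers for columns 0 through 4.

Drop 1: O rot3 at col 0 lands with bottom-row=0; cleared 0 line(s) (total 0); column heights now [2 2 0 0 0], max=2
Drop 2: S rot0 at col 1 lands with bottom-row=2; cleared 0 line(s) (total 0); column heights now [2 3 4 4 0], max=4
Drop 3: O rot0 at col 2 lands with bottom-row=4; cleared 0 line(s) (total 0); column heights now [2 3 6 6 0], max=6
Drop 4: O rot2 at col 3 lands with bottom-row=6; cleared 0 line(s) (total 0); column heights now [2 3 6 8 8], max=8
Drop 5: O rot2 at col 0 lands with bottom-row=3; cleared 0 line(s) (total 0); column heights now [5 5 6 8 8], max=8

Answer: 5 5 6 8 8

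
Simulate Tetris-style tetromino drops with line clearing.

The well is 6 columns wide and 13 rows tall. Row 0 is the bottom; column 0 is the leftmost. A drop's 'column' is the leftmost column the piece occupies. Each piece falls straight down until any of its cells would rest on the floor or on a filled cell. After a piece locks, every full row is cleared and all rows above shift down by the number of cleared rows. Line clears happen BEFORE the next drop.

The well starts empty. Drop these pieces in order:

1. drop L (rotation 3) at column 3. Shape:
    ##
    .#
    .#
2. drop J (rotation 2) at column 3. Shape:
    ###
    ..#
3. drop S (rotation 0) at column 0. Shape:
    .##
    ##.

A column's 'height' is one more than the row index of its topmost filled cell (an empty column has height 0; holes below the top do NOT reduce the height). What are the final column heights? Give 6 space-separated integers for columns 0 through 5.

Answer: 1 2 2 4 4 4

Derivation:
Drop 1: L rot3 at col 3 lands with bottom-row=0; cleared 0 line(s) (total 0); column heights now [0 0 0 3 3 0], max=3
Drop 2: J rot2 at col 3 lands with bottom-row=2; cleared 0 line(s) (total 0); column heights now [0 0 0 4 4 4], max=4
Drop 3: S rot0 at col 0 lands with bottom-row=0; cleared 0 line(s) (total 0); column heights now [1 2 2 4 4 4], max=4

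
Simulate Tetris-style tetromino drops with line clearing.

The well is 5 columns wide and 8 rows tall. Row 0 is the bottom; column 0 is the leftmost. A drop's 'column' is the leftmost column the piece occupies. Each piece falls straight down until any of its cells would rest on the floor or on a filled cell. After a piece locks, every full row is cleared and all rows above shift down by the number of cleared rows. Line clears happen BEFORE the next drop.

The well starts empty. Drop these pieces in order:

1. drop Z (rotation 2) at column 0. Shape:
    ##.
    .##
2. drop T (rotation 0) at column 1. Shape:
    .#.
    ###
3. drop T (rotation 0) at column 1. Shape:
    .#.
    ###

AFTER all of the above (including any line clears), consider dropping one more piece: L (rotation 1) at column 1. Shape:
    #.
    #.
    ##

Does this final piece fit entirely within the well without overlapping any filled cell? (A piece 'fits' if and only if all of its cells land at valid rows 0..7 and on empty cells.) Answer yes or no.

Answer: no

Derivation:
Drop 1: Z rot2 at col 0 lands with bottom-row=0; cleared 0 line(s) (total 0); column heights now [2 2 1 0 0], max=2
Drop 2: T rot0 at col 1 lands with bottom-row=2; cleared 0 line(s) (total 0); column heights now [2 3 4 3 0], max=4
Drop 3: T rot0 at col 1 lands with bottom-row=4; cleared 0 line(s) (total 0); column heights now [2 5 6 5 0], max=6
Test piece L rot1 at col 1 (width 2): heights before test = [2 5 6 5 0]; fits = False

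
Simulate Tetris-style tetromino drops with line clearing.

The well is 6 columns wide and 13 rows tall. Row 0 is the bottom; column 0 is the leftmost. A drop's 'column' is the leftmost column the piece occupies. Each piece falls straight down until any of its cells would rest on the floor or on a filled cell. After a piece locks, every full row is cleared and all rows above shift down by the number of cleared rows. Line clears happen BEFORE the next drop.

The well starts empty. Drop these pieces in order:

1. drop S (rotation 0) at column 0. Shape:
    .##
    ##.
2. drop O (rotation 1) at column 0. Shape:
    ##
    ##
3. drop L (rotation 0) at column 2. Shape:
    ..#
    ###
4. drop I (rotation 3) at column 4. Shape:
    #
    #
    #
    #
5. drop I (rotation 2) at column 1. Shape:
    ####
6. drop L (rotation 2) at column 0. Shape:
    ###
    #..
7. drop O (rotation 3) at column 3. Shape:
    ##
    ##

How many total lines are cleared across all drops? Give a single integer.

Drop 1: S rot0 at col 0 lands with bottom-row=0; cleared 0 line(s) (total 0); column heights now [1 2 2 0 0 0], max=2
Drop 2: O rot1 at col 0 lands with bottom-row=2; cleared 0 line(s) (total 0); column heights now [4 4 2 0 0 0], max=4
Drop 3: L rot0 at col 2 lands with bottom-row=2; cleared 0 line(s) (total 0); column heights now [4 4 3 3 4 0], max=4
Drop 4: I rot3 at col 4 lands with bottom-row=4; cleared 0 line(s) (total 0); column heights now [4 4 3 3 8 0], max=8
Drop 5: I rot2 at col 1 lands with bottom-row=8; cleared 0 line(s) (total 0); column heights now [4 9 9 9 9 0], max=9
Drop 6: L rot2 at col 0 lands with bottom-row=8; cleared 0 line(s) (total 0); column heights now [10 10 10 9 9 0], max=10
Drop 7: O rot3 at col 3 lands with bottom-row=9; cleared 0 line(s) (total 0); column heights now [10 10 10 11 11 0], max=11

Answer: 0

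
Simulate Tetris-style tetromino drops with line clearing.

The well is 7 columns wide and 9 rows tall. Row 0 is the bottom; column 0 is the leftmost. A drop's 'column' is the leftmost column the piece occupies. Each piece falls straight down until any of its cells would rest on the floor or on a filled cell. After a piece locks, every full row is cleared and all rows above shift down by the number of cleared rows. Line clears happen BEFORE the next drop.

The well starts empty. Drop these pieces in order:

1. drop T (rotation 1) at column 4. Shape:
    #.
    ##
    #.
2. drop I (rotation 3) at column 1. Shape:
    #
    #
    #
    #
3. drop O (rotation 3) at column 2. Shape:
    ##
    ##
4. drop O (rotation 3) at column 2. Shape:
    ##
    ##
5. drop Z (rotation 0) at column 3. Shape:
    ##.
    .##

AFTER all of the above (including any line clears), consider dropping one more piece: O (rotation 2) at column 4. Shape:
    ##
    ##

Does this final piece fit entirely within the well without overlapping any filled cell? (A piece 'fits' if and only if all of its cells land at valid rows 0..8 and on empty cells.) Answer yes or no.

Drop 1: T rot1 at col 4 lands with bottom-row=0; cleared 0 line(s) (total 0); column heights now [0 0 0 0 3 2 0], max=3
Drop 2: I rot3 at col 1 lands with bottom-row=0; cleared 0 line(s) (total 0); column heights now [0 4 0 0 3 2 0], max=4
Drop 3: O rot3 at col 2 lands with bottom-row=0; cleared 0 line(s) (total 0); column heights now [0 4 2 2 3 2 0], max=4
Drop 4: O rot3 at col 2 lands with bottom-row=2; cleared 0 line(s) (total 0); column heights now [0 4 4 4 3 2 0], max=4
Drop 5: Z rot0 at col 3 lands with bottom-row=3; cleared 0 line(s) (total 0); column heights now [0 4 4 5 5 4 0], max=5
Test piece O rot2 at col 4 (width 2): heights before test = [0 4 4 5 5 4 0]; fits = True

Answer: yes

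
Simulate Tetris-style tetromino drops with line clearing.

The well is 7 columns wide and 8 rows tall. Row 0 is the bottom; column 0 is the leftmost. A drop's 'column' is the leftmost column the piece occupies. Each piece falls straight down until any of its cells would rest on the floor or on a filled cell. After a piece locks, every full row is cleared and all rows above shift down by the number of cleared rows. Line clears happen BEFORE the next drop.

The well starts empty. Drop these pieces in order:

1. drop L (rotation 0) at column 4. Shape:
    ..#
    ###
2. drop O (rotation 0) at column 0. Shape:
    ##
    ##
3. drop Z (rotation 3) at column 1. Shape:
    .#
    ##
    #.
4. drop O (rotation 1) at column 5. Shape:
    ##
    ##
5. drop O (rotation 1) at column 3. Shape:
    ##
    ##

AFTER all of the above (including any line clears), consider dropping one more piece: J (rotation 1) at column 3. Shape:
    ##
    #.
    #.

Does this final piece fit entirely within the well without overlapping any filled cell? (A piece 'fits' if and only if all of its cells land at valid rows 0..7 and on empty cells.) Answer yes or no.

Answer: yes

Derivation:
Drop 1: L rot0 at col 4 lands with bottom-row=0; cleared 0 line(s) (total 0); column heights now [0 0 0 0 1 1 2], max=2
Drop 2: O rot0 at col 0 lands with bottom-row=0; cleared 0 line(s) (total 0); column heights now [2 2 0 0 1 1 2], max=2
Drop 3: Z rot3 at col 1 lands with bottom-row=2; cleared 0 line(s) (total 0); column heights now [2 4 5 0 1 1 2], max=5
Drop 4: O rot1 at col 5 lands with bottom-row=2; cleared 0 line(s) (total 0); column heights now [2 4 5 0 1 4 4], max=5
Drop 5: O rot1 at col 3 lands with bottom-row=1; cleared 0 line(s) (total 0); column heights now [2 4 5 3 3 4 4], max=5
Test piece J rot1 at col 3 (width 2): heights before test = [2 4 5 3 3 4 4]; fits = True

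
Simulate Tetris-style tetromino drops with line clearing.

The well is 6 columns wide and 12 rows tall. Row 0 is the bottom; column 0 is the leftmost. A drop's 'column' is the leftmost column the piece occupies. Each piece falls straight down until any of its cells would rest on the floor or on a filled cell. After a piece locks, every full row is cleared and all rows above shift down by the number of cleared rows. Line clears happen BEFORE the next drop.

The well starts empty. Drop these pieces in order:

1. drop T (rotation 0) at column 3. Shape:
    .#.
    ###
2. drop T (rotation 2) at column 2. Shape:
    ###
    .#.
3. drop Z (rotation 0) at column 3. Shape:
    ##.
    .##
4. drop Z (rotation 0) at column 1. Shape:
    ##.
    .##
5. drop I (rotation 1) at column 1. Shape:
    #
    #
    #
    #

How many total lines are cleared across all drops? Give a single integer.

Answer: 0

Derivation:
Drop 1: T rot0 at col 3 lands with bottom-row=0; cleared 0 line(s) (total 0); column heights now [0 0 0 1 2 1], max=2
Drop 2: T rot2 at col 2 lands with bottom-row=1; cleared 0 line(s) (total 0); column heights now [0 0 3 3 3 1], max=3
Drop 3: Z rot0 at col 3 lands with bottom-row=3; cleared 0 line(s) (total 0); column heights now [0 0 3 5 5 4], max=5
Drop 4: Z rot0 at col 1 lands with bottom-row=5; cleared 0 line(s) (total 0); column heights now [0 7 7 6 5 4], max=7
Drop 5: I rot1 at col 1 lands with bottom-row=7; cleared 0 line(s) (total 0); column heights now [0 11 7 6 5 4], max=11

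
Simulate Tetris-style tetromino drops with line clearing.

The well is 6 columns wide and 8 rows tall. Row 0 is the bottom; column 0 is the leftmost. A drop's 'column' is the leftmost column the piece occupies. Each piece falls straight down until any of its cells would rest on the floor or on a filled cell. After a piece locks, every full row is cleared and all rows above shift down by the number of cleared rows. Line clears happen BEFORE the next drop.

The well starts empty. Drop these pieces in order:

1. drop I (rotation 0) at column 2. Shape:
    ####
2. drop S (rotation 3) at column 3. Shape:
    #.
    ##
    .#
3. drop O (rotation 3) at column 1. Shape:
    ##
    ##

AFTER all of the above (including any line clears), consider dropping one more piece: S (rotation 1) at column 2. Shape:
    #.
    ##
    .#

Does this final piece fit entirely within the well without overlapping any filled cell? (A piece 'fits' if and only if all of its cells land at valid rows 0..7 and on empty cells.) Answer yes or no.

Drop 1: I rot0 at col 2 lands with bottom-row=0; cleared 0 line(s) (total 0); column heights now [0 0 1 1 1 1], max=1
Drop 2: S rot3 at col 3 lands with bottom-row=1; cleared 0 line(s) (total 0); column heights now [0 0 1 4 3 1], max=4
Drop 3: O rot3 at col 1 lands with bottom-row=1; cleared 0 line(s) (total 0); column heights now [0 3 3 4 3 1], max=4
Test piece S rot1 at col 2 (width 2): heights before test = [0 3 3 4 3 1]; fits = True

Answer: yes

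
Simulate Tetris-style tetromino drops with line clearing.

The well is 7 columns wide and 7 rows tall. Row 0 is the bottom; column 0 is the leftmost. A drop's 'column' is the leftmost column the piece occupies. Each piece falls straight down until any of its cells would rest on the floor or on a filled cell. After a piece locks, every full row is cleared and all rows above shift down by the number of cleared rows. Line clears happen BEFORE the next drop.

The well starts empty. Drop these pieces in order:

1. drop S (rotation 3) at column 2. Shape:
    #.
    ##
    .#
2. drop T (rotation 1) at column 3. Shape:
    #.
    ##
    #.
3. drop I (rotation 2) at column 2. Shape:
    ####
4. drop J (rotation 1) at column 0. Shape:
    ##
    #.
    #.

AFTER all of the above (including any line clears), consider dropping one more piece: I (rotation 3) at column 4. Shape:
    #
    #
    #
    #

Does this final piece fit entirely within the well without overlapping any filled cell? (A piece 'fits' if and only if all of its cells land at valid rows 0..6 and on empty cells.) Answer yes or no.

Answer: no

Derivation:
Drop 1: S rot3 at col 2 lands with bottom-row=0; cleared 0 line(s) (total 0); column heights now [0 0 3 2 0 0 0], max=3
Drop 2: T rot1 at col 3 lands with bottom-row=2; cleared 0 line(s) (total 0); column heights now [0 0 3 5 4 0 0], max=5
Drop 3: I rot2 at col 2 lands with bottom-row=5; cleared 0 line(s) (total 0); column heights now [0 0 6 6 6 6 0], max=6
Drop 4: J rot1 at col 0 lands with bottom-row=0; cleared 0 line(s) (total 0); column heights now [3 3 6 6 6 6 0], max=6
Test piece I rot3 at col 4 (width 1): heights before test = [3 3 6 6 6 6 0]; fits = False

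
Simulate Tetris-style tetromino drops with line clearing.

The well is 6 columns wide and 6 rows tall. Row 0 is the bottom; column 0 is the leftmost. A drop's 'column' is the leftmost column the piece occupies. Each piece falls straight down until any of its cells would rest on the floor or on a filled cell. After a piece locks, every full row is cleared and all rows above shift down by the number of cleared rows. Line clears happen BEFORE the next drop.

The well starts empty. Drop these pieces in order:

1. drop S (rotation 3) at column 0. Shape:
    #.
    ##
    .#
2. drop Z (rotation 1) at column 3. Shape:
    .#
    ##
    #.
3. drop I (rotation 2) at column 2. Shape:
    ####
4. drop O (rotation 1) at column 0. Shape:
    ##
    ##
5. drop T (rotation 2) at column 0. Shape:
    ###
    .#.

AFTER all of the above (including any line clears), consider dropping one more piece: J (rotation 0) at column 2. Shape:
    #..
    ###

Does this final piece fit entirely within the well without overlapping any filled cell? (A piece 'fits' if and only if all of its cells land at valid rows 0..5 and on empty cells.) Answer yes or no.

Answer: no

Derivation:
Drop 1: S rot3 at col 0 lands with bottom-row=0; cleared 0 line(s) (total 0); column heights now [3 2 0 0 0 0], max=3
Drop 2: Z rot1 at col 3 lands with bottom-row=0; cleared 0 line(s) (total 0); column heights now [3 2 0 2 3 0], max=3
Drop 3: I rot2 at col 2 lands with bottom-row=3; cleared 0 line(s) (total 0); column heights now [3 2 4 4 4 4], max=4
Drop 4: O rot1 at col 0 lands with bottom-row=3; cleared 1 line(s) (total 1); column heights now [4 4 0 2 3 0], max=4
Drop 5: T rot2 at col 0 lands with bottom-row=4; cleared 0 line(s) (total 1); column heights now [6 6 6 2 3 0], max=6
Test piece J rot0 at col 2 (width 3): heights before test = [6 6 6 2 3 0]; fits = False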